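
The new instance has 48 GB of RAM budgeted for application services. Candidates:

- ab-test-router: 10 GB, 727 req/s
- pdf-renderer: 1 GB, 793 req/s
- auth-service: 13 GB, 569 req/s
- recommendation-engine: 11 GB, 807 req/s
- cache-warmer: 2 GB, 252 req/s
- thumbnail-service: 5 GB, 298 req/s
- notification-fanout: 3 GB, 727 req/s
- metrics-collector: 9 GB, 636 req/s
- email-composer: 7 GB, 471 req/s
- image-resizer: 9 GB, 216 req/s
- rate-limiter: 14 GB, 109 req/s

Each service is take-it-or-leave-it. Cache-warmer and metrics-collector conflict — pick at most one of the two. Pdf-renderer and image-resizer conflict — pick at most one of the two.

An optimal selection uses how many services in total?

The maximum throughput within 48 GB is 4459.
ab-test-router + pdf-renderer + recommendation-engine + thumbnail-service + notification-fanout + metrics-collector + email-composer hits 4459 at 46 GB.
All optima have 7 services.

7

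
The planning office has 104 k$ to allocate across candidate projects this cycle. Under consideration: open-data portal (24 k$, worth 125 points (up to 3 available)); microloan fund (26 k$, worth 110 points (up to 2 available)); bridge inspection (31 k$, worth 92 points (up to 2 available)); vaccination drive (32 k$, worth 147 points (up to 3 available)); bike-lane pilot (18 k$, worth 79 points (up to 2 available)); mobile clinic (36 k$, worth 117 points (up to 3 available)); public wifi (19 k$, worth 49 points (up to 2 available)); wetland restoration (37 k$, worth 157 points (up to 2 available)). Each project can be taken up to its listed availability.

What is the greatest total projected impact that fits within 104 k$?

522

The ratio ordering already packs tightly: 3×open-data portal + vaccination drive, 104 k$, 522.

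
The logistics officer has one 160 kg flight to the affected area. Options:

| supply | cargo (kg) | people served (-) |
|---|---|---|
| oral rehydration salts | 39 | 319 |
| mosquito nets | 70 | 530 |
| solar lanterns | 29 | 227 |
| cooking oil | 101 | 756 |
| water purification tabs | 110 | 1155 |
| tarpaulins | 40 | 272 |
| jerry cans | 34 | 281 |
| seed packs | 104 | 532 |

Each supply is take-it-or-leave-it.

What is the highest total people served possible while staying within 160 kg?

1474

Ranking by ratio (people served/kg): water purification tabs 10.50, jerry cans 8.26, oral rehydration salts 8.18.
Taking the top-ratio supplies first gives water purification tabs + jerry cans for 1436 (144 kg).
Replace jerry cans with oral rehydration salts: the trade gains 38 net, giving 1474 at 149 kg.
Nothing else within 160 kg beats 1474.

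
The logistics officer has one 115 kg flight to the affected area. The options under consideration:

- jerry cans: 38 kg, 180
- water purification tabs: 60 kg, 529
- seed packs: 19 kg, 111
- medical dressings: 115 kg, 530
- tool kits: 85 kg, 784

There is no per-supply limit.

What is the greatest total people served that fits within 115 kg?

Ranking by ratio (people served/kg): tool kits 9.22, water purification tabs 8.82, seed packs 5.84, jerry cans 4.74.
Seed packs + tool kits uses 104 of the 115 kg and totals 895.
Every other selection either busts 115 kg or fails to beat 895.

895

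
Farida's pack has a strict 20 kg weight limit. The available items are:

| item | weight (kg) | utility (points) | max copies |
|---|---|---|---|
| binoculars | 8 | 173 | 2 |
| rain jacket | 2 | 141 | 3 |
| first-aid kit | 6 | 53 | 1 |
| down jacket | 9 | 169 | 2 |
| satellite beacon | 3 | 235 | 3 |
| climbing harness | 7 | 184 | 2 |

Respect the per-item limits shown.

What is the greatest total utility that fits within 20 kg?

1171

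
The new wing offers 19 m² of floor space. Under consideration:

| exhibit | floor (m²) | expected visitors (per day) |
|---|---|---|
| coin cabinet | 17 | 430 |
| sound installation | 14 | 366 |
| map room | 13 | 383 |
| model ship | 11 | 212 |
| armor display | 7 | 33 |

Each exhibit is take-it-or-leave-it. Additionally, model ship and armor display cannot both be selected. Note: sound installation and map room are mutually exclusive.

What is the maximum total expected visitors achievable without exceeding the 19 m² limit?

430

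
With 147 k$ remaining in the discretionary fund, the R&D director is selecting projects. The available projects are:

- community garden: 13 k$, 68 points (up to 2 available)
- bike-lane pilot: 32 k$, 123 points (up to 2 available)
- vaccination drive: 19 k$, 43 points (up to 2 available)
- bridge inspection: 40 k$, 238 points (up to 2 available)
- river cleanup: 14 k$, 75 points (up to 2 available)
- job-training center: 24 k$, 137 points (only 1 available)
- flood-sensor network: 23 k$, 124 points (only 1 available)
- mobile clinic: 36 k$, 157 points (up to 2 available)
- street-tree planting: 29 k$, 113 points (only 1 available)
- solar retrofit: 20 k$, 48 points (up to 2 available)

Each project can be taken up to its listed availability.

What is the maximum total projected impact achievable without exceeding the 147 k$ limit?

831

Filling by ratio: 2×bridge inspection + river cleanup + job-training center + flood-sensor network for 812, with 6 k$ left unused.
The 23 k$ tied up in flood-sensor network is better spent on community garden + river cleanup — total rises to 831 (145 k$).
No other feasible combination exceeds 831.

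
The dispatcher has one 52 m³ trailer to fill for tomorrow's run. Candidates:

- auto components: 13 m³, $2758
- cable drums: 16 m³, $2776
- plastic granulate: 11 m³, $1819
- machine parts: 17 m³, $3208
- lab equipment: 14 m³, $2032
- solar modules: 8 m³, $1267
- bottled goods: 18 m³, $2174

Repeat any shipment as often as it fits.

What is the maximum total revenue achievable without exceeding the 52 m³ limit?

11032

Density check — auto components 212.15, machine parts 188.71, cable drums 173.50 are the best per m³.
The ratio ordering already packs tightly: 4×auto components, 52 m³, 11032.
Every other selection either busts 52 m³ or fails to beat 11032.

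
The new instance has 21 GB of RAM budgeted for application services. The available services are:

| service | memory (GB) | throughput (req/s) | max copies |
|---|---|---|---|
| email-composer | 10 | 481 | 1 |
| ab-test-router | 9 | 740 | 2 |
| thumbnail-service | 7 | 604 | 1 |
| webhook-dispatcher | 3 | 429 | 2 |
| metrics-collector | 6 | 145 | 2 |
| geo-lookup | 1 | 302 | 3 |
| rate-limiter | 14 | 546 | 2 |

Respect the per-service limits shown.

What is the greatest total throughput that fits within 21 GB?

2504

Ranking by ratio (throughput/GB): geo-lookup 302.00, webhook-dispatcher 143.00, thumbnail-service 86.29, ab-test-router 82.22.
Taking the top-ratio services first gives thumbnail-service + 2×webhook-dispatcher + 3×geo-lookup for 2368 (16 GB).
The 7 GB tied up in thumbnail-service is better spent on ab-test-router — total rises to 2504 (18 GB).
Nothing else within 21 GB beats 2504.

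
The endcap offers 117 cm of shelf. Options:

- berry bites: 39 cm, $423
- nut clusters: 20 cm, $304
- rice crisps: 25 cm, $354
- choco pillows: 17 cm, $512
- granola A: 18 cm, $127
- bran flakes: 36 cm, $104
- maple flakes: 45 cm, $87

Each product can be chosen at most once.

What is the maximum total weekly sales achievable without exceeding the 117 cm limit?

Berry bites + nut clusters + rice crisps + choco pillows uses 101 of the 117 cm and totals 1593.
Runner-up berry bites + rice crisps + choco pillows + granola A tops out at 1416.

1593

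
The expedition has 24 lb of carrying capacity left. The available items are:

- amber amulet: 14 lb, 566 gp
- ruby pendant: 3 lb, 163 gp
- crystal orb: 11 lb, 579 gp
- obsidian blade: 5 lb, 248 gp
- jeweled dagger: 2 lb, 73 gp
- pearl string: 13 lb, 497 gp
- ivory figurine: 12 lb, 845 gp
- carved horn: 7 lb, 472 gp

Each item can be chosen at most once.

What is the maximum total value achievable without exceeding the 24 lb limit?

1565

A density-first pass picks ruby pendant + jeweled dagger + ivory figurine + carved horn — 1553 at 24 lb.
Replace ruby pendant and jeweled dagger with obsidian blade: the trade gains 12 net, giving 1565 at 24 lb.
Nothing else within 24 lb beats 1565.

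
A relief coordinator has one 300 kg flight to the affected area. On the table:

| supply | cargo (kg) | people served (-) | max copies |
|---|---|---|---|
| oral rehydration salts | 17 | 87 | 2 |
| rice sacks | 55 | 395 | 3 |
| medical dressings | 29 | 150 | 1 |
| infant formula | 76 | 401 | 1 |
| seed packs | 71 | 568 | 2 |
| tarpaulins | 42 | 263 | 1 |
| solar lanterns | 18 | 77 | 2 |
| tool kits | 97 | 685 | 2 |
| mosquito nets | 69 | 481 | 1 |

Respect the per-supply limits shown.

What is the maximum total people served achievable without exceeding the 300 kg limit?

The ratio heuristic lands on 2×rice sacks + 2×seed packs + tarpaulins (2189) but leaves 6 kg idle.
Replace rice sacks and tarpaulins with tool kits: the trade gains 27 net, giving 2216 at 294 kg.
The spare 6 kg is too small for any remaining supply, and no exchange beats 2216.

2216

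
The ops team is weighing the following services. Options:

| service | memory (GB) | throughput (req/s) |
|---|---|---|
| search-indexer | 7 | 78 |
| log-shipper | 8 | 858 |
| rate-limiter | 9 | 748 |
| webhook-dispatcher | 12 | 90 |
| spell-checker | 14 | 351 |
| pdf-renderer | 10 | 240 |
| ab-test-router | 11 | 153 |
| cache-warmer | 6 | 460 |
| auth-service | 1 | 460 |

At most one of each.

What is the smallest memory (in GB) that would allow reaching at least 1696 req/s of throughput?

15

Need the lightest bundle worth ≥ 1696.
log-shipper + cache-warmer + auth-service reaches 1778 using 15 GB.
Below 15 GB the best achievable stays under 1696.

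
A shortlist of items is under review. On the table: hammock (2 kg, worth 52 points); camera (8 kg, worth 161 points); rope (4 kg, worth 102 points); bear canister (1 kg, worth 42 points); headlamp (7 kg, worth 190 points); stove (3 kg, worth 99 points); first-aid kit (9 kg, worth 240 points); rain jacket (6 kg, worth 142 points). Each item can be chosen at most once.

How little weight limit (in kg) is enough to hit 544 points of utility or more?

20

Minimise kg subject to total utility ≥ 544.
Taking bear canister + headlamp + stove + first-aid kit gives 571 (≥ 544) for 20 kg.
Any bundle with less than 20 kg falls short of 544.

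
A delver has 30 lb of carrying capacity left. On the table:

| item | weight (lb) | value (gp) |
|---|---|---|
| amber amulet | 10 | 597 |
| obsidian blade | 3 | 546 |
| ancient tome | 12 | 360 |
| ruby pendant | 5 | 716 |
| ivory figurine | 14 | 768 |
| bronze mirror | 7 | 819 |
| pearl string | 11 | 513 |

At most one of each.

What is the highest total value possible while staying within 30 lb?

Filling by ratio: amber amulet + obsidian blade + ruby pendant + bronze mirror for 2678, with 5 lb left unused.
Replace amber amulet with ivory figurine: the trade gains 171 net, giving 2849 at 29 lb.
Runner-up amber amulet + obsidian blade + ruby pendant + bronze mirror tops out at 2678.

2849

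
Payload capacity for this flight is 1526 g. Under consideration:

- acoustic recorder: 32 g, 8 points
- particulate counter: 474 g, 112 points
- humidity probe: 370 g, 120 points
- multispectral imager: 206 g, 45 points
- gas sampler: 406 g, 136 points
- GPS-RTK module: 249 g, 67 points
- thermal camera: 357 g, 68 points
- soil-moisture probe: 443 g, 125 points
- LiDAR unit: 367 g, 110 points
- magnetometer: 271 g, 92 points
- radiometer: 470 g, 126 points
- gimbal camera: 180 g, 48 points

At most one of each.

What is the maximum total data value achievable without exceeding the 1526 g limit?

Filling by ratio: acoustic recorder + humidity probe + gas sampler + LiDAR unit + magnetometer for 466, with 80 g left unused.
The 367 g tied up in LiDAR unit is better spent on soil-moisture probe — total rises to 481 (1522 g).

481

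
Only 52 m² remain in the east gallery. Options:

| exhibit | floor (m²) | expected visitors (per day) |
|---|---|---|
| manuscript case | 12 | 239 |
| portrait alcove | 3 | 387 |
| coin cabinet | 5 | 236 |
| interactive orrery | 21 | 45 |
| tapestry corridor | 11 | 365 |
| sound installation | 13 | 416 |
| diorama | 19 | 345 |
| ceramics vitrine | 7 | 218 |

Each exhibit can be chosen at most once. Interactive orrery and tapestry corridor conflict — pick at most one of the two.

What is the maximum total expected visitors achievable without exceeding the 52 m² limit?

1861

Ranking by ratio (expected visitors/m²): portrait alcove 129.00, coin cabinet 47.20, tapestry corridor 33.18.
Taking manuscript case + portrait alcove + coin cabinet + tapestry corridor + sound installation + ceramics vitrine: 51 m² used, 1861 in expected visitors.
That's the maximum — no feasible swap from here does better than 1861.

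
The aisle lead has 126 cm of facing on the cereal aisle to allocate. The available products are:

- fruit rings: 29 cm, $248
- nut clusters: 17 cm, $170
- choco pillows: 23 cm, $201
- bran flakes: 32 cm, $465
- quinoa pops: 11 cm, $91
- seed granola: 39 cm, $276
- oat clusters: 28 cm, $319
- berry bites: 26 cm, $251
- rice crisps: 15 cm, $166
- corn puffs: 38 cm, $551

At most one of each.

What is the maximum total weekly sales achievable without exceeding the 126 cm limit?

1596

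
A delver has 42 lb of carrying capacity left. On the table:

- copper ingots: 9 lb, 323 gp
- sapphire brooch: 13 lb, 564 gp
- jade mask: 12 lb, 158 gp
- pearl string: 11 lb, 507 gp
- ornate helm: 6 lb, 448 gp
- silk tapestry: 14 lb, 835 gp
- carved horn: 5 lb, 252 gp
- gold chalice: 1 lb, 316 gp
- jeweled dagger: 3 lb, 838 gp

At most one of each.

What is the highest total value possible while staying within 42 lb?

3253

Density check — gold chalice 316.00, jeweled dagger 279.33, ornate helm 74.67 are the best per lb.
Filling by ratio: pearl string + ornate helm + silk tapestry + carved horn + gold chalice + jeweled dagger for 3196, with 2 lb left unused.
Dropping pearl string frees 11 lb; slotting in sapphire brooch (13 lb) lifts the total to 3253 at 42 lb.
An exhaustive check of the 512 subsets confirms 3253.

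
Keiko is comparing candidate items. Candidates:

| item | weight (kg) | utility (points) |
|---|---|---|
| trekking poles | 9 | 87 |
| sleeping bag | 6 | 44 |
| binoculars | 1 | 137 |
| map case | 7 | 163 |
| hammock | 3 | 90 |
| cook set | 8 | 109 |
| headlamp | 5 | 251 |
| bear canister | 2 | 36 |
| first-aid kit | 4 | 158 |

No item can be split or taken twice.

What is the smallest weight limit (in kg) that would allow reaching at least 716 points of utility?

Look for the lowest-weight combination reaching 716.
binoculars + map case + headlamp + bear canister + first-aid kit: 745 utility at 19 kg.
Any bundle with less than 19 kg falls short of 716.

19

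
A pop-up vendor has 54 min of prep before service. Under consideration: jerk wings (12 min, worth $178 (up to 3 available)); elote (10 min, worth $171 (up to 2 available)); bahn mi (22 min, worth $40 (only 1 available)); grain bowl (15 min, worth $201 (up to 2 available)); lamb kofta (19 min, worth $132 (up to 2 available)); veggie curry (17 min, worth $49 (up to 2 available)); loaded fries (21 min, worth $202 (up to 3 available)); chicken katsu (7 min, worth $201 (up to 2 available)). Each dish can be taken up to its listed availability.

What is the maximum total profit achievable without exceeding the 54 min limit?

By profit per min: chicken katsu 28.71, elote 17.10, jerk wings 14.83, grain bowl 13.40 lead.
Taking the top-ratio dishes first gives jerk wings + 2×elote + 2×chicken katsu for 922 (46 min).
Replace jerk wings and elote with 2×grain bowl: the trade gains 53 net, giving 975 at 54 min.

975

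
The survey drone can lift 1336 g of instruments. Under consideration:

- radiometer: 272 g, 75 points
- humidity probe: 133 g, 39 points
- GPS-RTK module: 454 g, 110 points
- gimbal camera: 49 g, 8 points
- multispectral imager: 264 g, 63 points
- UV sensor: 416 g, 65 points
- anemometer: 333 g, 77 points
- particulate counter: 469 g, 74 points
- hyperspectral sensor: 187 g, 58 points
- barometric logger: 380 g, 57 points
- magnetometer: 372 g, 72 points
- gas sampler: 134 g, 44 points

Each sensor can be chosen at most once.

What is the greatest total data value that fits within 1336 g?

356

A density-first pass picks radiometer + humidity probe + GPS-RTK module + gimbal camera + hyperspectral sensor + gas sampler — 334 at 1229 g.
Replace GPS-RTK module and gimbal camera with multispectral imager + anemometer: the trade gains 22 net, giving 356 at 1323 g.
The closest alternative, radiometer + GPS-RTK module + multispectral imager + hyperspectral sensor + gas sampler, reaches only 350.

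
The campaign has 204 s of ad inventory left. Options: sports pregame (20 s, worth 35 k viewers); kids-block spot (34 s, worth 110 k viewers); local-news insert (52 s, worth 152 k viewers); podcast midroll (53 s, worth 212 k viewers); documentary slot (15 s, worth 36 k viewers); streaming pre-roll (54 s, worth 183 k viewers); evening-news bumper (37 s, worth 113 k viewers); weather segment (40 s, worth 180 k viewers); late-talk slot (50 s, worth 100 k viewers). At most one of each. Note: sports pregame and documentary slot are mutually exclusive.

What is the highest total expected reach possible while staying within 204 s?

Greedy by ratio would take kids-block spot + podcast midroll + documentary slot + streaming pre-roll + weather segment: 196 s used, total 721.
Replace kids-block spot and documentary slot with local-news insert: the trade gains 6 net, giving 727 at 199 s.
The spare 5 s is too small for any remaining spot, and no feasible exchange beats 727.

727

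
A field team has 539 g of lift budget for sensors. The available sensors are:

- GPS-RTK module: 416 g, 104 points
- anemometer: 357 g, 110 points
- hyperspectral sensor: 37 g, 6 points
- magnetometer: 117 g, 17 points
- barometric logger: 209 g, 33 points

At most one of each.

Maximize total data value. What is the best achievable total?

Taking anemometer + hyperspectral sensor + magnetometer: 511 g used, 133 in data value.

133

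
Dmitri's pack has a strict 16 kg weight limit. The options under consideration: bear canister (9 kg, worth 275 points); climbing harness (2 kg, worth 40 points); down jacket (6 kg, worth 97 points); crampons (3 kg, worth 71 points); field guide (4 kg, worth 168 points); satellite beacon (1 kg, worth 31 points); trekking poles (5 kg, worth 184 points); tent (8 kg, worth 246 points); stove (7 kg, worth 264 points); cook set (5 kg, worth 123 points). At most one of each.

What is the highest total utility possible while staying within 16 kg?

Field guide + trekking poles + stove uses 16 of the 16 kg and totals 616.
An exhaustive check of the 1024 subsets confirms 616.

616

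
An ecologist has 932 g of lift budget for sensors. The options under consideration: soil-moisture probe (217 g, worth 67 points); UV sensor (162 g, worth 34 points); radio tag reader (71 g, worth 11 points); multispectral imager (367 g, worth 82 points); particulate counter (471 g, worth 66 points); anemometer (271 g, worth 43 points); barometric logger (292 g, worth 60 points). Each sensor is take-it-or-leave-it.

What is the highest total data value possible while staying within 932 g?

A density-first pass picks soil-moisture probe + UV sensor + radio tag reader + multispectral imager — 194 at 817 g.
The 233 g tied up in UV sensor and radio tag reader is better spent on barometric logger — total rises to 209 (876 g).
The spare 56 g is too small for any remaining sensor, and no exchange beats 209.

209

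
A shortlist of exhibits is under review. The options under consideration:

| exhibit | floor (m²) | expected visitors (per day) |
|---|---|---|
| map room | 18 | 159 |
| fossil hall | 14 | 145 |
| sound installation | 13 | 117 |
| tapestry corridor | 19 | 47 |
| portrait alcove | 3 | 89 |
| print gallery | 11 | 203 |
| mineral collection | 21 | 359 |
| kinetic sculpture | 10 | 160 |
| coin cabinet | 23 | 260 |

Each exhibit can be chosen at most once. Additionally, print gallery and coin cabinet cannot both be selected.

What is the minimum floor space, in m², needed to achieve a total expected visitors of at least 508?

Need the lightest bundle worth ≥ 508.
mineral collection + kinetic sculpture reaches 519 using 31 m².
Below 31 m² the best achievable stays under 508.

31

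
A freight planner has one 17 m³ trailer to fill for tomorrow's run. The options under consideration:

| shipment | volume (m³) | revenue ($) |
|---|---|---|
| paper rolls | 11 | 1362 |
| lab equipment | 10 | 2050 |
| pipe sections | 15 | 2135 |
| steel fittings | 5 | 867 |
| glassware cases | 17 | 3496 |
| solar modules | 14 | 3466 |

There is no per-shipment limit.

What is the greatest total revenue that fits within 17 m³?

3496

Filling by ratio: solar modules for 3466, with 3 m³ left unused.
Dropping solar modules frees 14 m³; slotting in glassware cases (17 m³) lifts the total to 3496 at 17 m³.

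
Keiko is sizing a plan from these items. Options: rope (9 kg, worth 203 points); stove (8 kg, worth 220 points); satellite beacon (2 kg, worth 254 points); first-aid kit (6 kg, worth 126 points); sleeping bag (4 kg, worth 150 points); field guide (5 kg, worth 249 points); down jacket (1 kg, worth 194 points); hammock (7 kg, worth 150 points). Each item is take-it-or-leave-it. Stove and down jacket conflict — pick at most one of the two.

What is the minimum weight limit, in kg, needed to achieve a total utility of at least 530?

7

Minimise kg subject to total utility ≥ 530.
satellite beacon + sleeping bag + down jacket: 598 utility at 7 kg.
Below 7 kg the best achievable stays under 530.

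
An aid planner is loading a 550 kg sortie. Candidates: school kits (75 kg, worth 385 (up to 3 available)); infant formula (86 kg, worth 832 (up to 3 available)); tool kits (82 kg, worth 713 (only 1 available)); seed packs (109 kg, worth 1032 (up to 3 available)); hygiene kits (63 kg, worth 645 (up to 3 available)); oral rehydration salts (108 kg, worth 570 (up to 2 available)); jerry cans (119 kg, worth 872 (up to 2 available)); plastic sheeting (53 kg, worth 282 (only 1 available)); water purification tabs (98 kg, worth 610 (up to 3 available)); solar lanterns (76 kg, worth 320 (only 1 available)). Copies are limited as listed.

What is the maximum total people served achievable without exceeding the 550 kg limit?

5218

A density-first pass picks 3×infant formula + tool kits + 3×hygiene kits — 5144 at 529 kg.
Replace 2×infant formula and tool kits and hygiene kits with 3×seed packs: the trade gains 74 net, giving 5218 at 539 kg.
That's the maximum — no swap from here does better than 5218.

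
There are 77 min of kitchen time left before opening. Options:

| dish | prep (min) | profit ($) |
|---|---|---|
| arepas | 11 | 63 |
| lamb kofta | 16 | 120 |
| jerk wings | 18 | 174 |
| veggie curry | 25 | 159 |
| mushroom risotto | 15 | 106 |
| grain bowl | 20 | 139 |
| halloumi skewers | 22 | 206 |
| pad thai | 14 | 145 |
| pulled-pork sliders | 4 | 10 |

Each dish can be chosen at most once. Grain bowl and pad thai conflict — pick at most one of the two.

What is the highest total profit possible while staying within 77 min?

By profit per min: pad thai 10.36, jerk wings 9.67, halloumi skewers 9.36, lamb kofta 7.50 lead.
The ratio ordering already packs tightly: lamb kofta + jerk wings + halloumi skewers + pad thai + pulled-pork sliders, 74 min, 655.

655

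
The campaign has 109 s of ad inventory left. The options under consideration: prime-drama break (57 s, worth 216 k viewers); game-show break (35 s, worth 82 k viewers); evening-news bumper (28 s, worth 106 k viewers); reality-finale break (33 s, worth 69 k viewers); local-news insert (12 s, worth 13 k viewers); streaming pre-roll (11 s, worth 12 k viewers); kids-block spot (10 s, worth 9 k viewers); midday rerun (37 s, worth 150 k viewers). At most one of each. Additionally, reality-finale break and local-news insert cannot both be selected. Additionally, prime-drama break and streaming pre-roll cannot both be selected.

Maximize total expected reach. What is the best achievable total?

Prime-drama break + local-news insert + midday rerun uses 106 of the 109 s and totals 379.
Every other selection either busts 109 s or breaks a pairing rule or fails to beat 379.

379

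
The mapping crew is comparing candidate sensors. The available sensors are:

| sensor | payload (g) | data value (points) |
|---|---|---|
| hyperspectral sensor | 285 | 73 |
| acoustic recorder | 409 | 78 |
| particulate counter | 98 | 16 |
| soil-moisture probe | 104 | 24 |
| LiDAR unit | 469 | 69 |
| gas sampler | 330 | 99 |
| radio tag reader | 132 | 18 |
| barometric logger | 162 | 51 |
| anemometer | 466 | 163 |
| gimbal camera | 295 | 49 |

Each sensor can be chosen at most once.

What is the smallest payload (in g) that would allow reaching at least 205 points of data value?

628

Need the lightest bundle worth ≥ 205.
Taking barometric logger + anemometer gives 214 (≥ 205) for 628 g.
Below 628 g the best achievable stays under 205.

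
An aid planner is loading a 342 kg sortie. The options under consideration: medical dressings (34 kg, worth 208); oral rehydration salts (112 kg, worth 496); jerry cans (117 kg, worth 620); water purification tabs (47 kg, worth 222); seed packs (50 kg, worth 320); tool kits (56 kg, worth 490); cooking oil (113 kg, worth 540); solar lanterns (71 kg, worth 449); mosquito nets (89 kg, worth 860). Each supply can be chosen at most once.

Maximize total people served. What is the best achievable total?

By people served per kg: mosquito nets 9.66, tool kits 8.75, seed packs 6.40 lead.
Greedy by ratio would take medical dressings + seed packs + tool kits + solar lanterns + mosquito nets: 300 kg used, total 2327.
The 84 kg tied up in medical dressings and seed packs is better spent on jerry cans — total rises to 2419 (333 kg).
Every other selection either busts 342 kg or fails to beat 2419.

2419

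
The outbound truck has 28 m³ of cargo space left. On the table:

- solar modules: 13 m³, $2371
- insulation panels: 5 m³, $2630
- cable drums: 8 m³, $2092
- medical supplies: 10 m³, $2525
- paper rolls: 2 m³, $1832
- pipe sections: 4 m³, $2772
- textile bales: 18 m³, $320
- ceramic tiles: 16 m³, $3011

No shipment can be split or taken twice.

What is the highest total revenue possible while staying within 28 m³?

10245

Ranking by ratio (revenue/m³): paper rolls 916.00, pipe sections 693.00, insulation panels 526.00.
Greedy by ratio would take insulation panels + cable drums + paper rolls + pipe sections: 19 m³ used, total 9326.
The 8 m³ tied up in cable drums is better spent on ceramic tiles — total rises to 10245 (27 m³).
Next best is insulation panels + cable drums + medical supplies + pipe sections at 10019 (27 m³) — short by 226.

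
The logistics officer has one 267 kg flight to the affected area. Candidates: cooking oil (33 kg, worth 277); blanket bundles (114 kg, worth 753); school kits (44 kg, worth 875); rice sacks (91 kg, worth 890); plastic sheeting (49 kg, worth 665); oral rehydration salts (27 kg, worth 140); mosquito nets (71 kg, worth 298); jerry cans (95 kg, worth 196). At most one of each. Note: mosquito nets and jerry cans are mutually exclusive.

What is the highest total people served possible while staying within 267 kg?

2847

Density check — school kits 19.89, plastic sheeting 13.57, rice sacks 9.78, cooking oil 8.39 are the best per kg.
Cooking oil + school kits + rice sacks + plastic sheeting + oral rehydration salts uses 244 of the 267 kg and totals 2847.
Runner-up school kits + rice sacks + plastic sheeting + mosquito nets tops out at 2728.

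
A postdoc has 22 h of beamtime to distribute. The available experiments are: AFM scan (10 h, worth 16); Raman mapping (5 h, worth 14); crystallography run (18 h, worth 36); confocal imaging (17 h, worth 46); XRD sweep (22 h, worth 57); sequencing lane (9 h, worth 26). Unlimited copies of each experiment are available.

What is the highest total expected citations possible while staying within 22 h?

60

By expected citations per h: sequencing lane 2.89, Raman mapping 2.80, confocal imaging 2.71, XRD sweep 2.59 lead.
Taking the top-ratio experiments first gives 2×sequencing lane for 52 (18 h).
Dropping 2×sequencing lane frees 18 h; slotting in Raman mapping + confocal imaging (22 h) lifts the total to 60 at 22 h.
No other feasible combination exceeds 60.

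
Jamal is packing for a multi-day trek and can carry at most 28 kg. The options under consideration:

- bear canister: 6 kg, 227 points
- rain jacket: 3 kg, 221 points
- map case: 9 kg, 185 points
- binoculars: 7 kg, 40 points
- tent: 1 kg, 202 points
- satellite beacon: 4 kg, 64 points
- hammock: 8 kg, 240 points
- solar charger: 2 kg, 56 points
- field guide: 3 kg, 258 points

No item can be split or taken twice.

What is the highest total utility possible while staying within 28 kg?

1268

Density check — tent 202.00, field guide 86.00, rain jacket 73.67, bear canister 37.83 are the best per kg.
The ratio ordering already packs tightly: bear canister + rain jacket + tent + satellite beacon + hammock + solar charger + field guide, 27 kg, 1268.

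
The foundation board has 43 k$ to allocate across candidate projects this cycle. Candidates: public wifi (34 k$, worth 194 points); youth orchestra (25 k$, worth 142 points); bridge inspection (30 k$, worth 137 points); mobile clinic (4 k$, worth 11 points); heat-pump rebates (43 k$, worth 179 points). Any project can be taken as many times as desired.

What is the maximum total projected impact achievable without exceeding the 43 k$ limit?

Best packing: public wifi + 2×mobile clinic — 42 k$, 216 total.
Every other selection either busts 43 k$ or fails to beat 216.

216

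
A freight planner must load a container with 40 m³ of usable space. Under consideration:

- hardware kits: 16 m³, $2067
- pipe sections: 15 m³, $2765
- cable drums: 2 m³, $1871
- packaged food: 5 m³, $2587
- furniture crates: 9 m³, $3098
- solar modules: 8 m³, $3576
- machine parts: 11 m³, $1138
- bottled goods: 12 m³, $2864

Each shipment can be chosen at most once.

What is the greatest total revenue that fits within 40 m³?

Best packing: cable drums + packaged food + furniture crates + solar modules + bottled goods — 36 m³, 13996 total.
That's the maximum — no swap from here does better than 13996.

13996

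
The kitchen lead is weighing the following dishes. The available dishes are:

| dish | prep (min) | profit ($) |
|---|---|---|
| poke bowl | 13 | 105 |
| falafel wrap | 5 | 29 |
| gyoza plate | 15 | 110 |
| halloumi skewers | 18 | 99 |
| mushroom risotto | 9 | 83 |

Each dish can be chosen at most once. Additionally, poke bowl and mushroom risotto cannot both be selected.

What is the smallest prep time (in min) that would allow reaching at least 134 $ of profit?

18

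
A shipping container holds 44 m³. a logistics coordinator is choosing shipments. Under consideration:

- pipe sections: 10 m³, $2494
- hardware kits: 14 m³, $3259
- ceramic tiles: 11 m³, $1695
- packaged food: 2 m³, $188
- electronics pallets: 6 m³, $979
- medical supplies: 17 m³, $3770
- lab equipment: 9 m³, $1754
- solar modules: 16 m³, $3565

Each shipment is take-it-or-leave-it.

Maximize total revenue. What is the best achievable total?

9829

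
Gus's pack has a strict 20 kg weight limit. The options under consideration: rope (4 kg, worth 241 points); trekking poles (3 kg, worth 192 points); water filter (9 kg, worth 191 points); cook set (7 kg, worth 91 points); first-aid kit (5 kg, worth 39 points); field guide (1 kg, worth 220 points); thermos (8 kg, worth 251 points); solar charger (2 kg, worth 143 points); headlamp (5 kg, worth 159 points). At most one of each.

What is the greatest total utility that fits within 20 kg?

Ranking by ratio (utility/kg): field guide 220.00, solar charger 71.50, trekking poles 64.00.
Taking the top-ratio items first gives rope + trekking poles + first-aid kit + field guide + solar charger + headlamp for 994 (20 kg).
The 10 kg tied up in first-aid kit and headlamp is better spent on thermos — total rises to 1047 (18 kg).
No other feasible combination exceeds 1047.

1047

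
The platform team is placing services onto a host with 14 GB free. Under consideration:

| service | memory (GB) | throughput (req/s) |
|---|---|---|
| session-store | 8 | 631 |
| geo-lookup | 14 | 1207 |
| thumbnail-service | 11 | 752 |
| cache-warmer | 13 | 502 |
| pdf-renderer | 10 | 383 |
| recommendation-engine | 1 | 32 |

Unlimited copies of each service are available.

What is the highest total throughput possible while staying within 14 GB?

1207

Best packing: geo-lookup — 14 GB, 1207 total.
Every other selection either busts 14 GB or fails to beat 1207.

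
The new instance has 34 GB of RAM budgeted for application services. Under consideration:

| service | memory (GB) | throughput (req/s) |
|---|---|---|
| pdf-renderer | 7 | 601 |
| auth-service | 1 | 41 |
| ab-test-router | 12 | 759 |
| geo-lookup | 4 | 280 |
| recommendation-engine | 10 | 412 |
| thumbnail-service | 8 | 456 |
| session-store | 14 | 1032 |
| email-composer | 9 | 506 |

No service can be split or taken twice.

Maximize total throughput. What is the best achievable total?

Density check — pdf-renderer 85.86, session-store 73.71, geo-lookup 70.00, ab-test-router 63.25 are the best per GB.
A density-first pass picks pdf-renderer + auth-service + geo-lookup + thumbnail-service + session-store — 2410 at 34 GB.
Replace geo-lookup and thumbnail-service with ab-test-router: the trade gains 23 net, giving 2433 at 34 GB.
Next best is pdf-renderer + geo-lookup + session-store + email-composer at 2419 (34 GB) — short by 14.

2433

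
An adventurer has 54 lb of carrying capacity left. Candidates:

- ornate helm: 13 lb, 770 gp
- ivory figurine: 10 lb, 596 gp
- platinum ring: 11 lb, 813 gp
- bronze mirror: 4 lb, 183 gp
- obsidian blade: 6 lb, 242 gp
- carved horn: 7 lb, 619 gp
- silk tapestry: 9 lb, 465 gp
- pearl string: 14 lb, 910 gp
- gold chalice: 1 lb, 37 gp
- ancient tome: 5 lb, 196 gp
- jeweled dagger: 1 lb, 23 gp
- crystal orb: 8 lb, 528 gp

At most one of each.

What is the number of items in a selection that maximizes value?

6

Optimal total is 3677.
ornate helm + platinum ring + carved horn + pearl string + gold chalice + crystal orb hits 3677 at 54 lb.
Every optimal selection uses 6 items.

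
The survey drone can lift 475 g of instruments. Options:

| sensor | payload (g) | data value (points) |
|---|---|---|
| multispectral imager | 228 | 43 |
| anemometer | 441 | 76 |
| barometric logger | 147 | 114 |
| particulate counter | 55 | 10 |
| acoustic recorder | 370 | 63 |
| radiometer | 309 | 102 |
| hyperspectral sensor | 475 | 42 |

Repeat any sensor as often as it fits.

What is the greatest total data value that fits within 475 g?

342

By data value per g: barometric logger 0.78, radiometer 0.33, multispectral imager 0.19, particulate counter 0.18 lead.
Best packing: 3×barometric logger — 441 g, 342 total.
That's the maximum — no swap from here does better than 342.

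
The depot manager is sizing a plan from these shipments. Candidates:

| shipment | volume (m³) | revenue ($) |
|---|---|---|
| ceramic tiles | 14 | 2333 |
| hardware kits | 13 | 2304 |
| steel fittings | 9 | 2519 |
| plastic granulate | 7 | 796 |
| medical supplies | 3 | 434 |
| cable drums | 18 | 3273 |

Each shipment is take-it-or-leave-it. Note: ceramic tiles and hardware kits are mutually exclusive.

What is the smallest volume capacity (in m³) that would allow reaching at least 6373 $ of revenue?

Look for the lowest-volume combination reaching 6373.
Taking steel fittings + plastic granulate + cable drums gives 6588 (≥ 6373) for 34 m³.
Below 34 m³ the best achievable stays under 6373.

34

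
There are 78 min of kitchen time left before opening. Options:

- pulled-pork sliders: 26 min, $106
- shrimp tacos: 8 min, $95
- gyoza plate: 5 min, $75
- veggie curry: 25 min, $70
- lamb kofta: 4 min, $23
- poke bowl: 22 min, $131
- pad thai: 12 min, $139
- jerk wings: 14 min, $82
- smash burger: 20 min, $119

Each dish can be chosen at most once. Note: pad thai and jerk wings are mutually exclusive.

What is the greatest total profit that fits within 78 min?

By profit per min: gyoza plate 15.00, shrimp tacos 11.88, pad thai 11.58 lead.
Taking shrimp tacos + gyoza plate + lamb kofta + poke bowl + pad thai + smash burger: 71 min used, 582 in profit.
An exhaustive check of the 512 subsets confirms 582.

582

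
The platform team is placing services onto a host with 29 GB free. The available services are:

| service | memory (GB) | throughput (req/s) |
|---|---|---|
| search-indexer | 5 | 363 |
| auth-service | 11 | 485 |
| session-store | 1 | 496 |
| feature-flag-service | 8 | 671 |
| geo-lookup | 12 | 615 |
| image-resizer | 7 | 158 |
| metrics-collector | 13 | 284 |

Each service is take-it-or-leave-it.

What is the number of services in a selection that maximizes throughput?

The maximum throughput within 29 GB is 2145.
search-indexer + session-store + feature-flag-service + geo-lookup hits 2145 at 26 GB.
Any selection reaching 2145 contains exactly 4 services.

4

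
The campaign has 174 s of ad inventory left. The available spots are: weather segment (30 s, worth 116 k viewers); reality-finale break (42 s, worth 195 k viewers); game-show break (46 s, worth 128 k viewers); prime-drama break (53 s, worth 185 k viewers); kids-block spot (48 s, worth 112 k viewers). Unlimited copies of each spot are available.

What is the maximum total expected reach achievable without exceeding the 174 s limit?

780

Taking 4×reality-finale break: 168 s used, 780 in expected reach.
That's the maximum — no swap from here does better than 780.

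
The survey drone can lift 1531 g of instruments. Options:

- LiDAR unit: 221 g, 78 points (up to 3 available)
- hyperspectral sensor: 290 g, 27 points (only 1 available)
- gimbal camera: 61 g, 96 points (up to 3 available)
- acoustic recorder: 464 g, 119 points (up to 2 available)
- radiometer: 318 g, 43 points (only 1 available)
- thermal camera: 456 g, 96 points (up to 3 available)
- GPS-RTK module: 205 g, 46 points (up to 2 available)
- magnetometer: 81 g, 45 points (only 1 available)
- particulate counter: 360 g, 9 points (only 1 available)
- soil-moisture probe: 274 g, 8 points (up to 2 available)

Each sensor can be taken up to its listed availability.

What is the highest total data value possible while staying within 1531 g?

Ranking by ratio (data value/g): gimbal camera 1.57, magnetometer 0.56, LiDAR unit 0.35, acoustic recorder 0.26.
Greedy by ratio would take 3×LiDAR unit + 3×gimbal camera + acoustic recorder + magnetometer: 1391 g used, total 686.
Replace magnetometer with GPS-RTK module: the trade gains 1 net, giving 687 at 1515 g.
That's the maximum — no swap from here does better than 687.

687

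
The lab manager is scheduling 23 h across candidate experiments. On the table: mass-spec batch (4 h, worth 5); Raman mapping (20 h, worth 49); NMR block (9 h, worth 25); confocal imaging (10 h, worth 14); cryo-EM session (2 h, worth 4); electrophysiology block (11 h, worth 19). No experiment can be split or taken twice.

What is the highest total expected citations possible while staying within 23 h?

53

Greedy by ratio would take NMR block + cryo-EM session + electrophysiology block: 22 h used, total 48.
Dropping NMR block and electrophysiology block frees 20 h; slotting in Raman mapping (20 h) lifts the total to 53 at 22 h.
An exhaustive check of the 64 subsets confirms 53.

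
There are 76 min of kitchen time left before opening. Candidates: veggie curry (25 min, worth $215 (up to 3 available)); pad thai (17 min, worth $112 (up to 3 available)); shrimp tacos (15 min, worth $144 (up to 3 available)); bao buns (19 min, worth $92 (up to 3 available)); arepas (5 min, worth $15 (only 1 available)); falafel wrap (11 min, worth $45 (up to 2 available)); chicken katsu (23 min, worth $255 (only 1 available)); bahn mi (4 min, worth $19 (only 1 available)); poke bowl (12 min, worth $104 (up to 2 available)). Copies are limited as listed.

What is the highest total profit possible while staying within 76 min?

Taking the top-ratio dishes first gives 3×shrimp tacos + chicken katsu + bahn mi for 706 (72 min).
Replace 2×shrimp tacos and bahn mi with veggie curry + poke bowl: the trade gains 12 net, giving 718 at 75 min.
Nothing else within 76 min beats 718.

718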